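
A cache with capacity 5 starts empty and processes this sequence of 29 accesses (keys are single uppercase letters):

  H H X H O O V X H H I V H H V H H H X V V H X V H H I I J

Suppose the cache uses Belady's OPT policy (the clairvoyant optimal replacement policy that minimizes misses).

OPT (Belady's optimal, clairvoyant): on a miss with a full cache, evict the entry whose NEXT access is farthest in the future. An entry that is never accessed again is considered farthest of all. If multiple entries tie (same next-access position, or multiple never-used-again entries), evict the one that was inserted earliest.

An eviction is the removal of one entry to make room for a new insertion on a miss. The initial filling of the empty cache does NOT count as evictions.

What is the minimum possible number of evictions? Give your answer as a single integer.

OPT (Belady) simulation (capacity=5):
  1. access H: MISS. Cache: [H]
  2. access H: HIT. Next use of H: step 4. Cache: [H]
  3. access X: MISS. Cache: [H X]
  4. access H: HIT. Next use of H: step 9. Cache: [H X]
  5. access O: MISS. Cache: [H X O]
  6. access O: HIT. Next use of O: never. Cache: [H X O]
  7. access V: MISS. Cache: [H X O V]
  8. access X: HIT. Next use of X: step 19. Cache: [H X O V]
  9. access H: HIT. Next use of H: step 10. Cache: [H X O V]
  10. access H: HIT. Next use of H: step 13. Cache: [H X O V]
  11. access I: MISS. Cache: [H X O V I]
  12. access V: HIT. Next use of V: step 15. Cache: [H X O V I]
  13. access H: HIT. Next use of H: step 14. Cache: [H X O V I]
  14. access H: HIT. Next use of H: step 16. Cache: [H X O V I]
  15. access V: HIT. Next use of V: step 20. Cache: [H X O V I]
  16. access H: HIT. Next use of H: step 17. Cache: [H X O V I]
  17. access H: HIT. Next use of H: step 18. Cache: [H X O V I]
  18. access H: HIT. Next use of H: step 22. Cache: [H X O V I]
  19. access X: HIT. Next use of X: step 23. Cache: [H X O V I]
  20. access V: HIT. Next use of V: step 21. Cache: [H X O V I]
  21. access V: HIT. Next use of V: step 24. Cache: [H X O V I]
  22. access H: HIT. Next use of H: step 25. Cache: [H X O V I]
  23. access X: HIT. Next use of X: never. Cache: [H X O V I]
  24. access V: HIT. Next use of V: never. Cache: [H X O V I]
  25. access H: HIT. Next use of H: step 26. Cache: [H X O V I]
  26. access H: HIT. Next use of H: never. Cache: [H X O V I]
  27. access I: HIT. Next use of I: step 28. Cache: [H X O V I]
  28. access I: HIT. Next use of I: never. Cache: [H X O V I]
  29. access J: MISS, evict H (next use: never). Cache: [X O V I J]
Total: 23 hits, 6 misses, 1 evictions

Answer: 1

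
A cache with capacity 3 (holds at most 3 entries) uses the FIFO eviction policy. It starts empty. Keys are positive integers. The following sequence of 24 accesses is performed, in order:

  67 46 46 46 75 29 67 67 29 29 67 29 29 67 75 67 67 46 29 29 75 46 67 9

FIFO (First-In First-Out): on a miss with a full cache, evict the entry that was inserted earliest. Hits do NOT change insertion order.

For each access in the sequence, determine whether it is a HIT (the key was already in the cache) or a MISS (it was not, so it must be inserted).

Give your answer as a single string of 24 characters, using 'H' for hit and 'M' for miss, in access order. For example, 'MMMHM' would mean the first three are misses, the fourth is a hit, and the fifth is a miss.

Answer: MMHHMMMHHHHHHHHHHMHHMHHM

Derivation:
FIFO simulation (capacity=3):
  1. access 67: MISS. Cache (old->new): [67]
  2. access 46: MISS. Cache (old->new): [67 46]
  3. access 46: HIT. Cache (old->new): [67 46]
  4. access 46: HIT. Cache (old->new): [67 46]
  5. access 75: MISS. Cache (old->new): [67 46 75]
  6. access 29: MISS, evict 67. Cache (old->new): [46 75 29]
  7. access 67: MISS, evict 46. Cache (old->new): [75 29 67]
  8. access 67: HIT. Cache (old->new): [75 29 67]
  9. access 29: HIT. Cache (old->new): [75 29 67]
  10. access 29: HIT. Cache (old->new): [75 29 67]
  11. access 67: HIT. Cache (old->new): [75 29 67]
  12. access 29: HIT. Cache (old->new): [75 29 67]
  13. access 29: HIT. Cache (old->new): [75 29 67]
  14. access 67: HIT. Cache (old->new): [75 29 67]
  15. access 75: HIT. Cache (old->new): [75 29 67]
  16. access 67: HIT. Cache (old->new): [75 29 67]
  17. access 67: HIT. Cache (old->new): [75 29 67]
  18. access 46: MISS, evict 75. Cache (old->new): [29 67 46]
  19. access 29: HIT. Cache (old->new): [29 67 46]
  20. access 29: HIT. Cache (old->new): [29 67 46]
  21. access 75: MISS, evict 29. Cache (old->new): [67 46 75]
  22. access 46: HIT. Cache (old->new): [67 46 75]
  23. access 67: HIT. Cache (old->new): [67 46 75]
  24. access 9: MISS, evict 67. Cache (old->new): [46 75 9]
Total: 16 hits, 8 misses, 5 evictions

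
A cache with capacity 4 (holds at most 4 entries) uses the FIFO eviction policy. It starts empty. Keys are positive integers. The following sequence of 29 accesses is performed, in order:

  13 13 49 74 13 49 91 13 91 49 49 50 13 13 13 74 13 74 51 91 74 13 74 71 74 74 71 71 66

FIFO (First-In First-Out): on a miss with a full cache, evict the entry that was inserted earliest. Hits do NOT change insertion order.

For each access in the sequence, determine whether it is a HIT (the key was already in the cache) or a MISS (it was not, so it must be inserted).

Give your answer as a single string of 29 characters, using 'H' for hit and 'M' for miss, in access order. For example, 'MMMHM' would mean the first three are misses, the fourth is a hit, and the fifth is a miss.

Answer: MHMMHHMHHHHMMHHHHHMHMHHMHHHHM

Derivation:
FIFO simulation (capacity=4):
  1. access 13: MISS. Cache (old->new): [13]
  2. access 13: HIT. Cache (old->new): [13]
  3. access 49: MISS. Cache (old->new): [13 49]
  4. access 74: MISS. Cache (old->new): [13 49 74]
  5. access 13: HIT. Cache (old->new): [13 49 74]
  6. access 49: HIT. Cache (old->new): [13 49 74]
  7. access 91: MISS. Cache (old->new): [13 49 74 91]
  8. access 13: HIT. Cache (old->new): [13 49 74 91]
  9. access 91: HIT. Cache (old->new): [13 49 74 91]
  10. access 49: HIT. Cache (old->new): [13 49 74 91]
  11. access 49: HIT. Cache (old->new): [13 49 74 91]
  12. access 50: MISS, evict 13. Cache (old->new): [49 74 91 50]
  13. access 13: MISS, evict 49. Cache (old->new): [74 91 50 13]
  14. access 13: HIT. Cache (old->new): [74 91 50 13]
  15. access 13: HIT. Cache (old->new): [74 91 50 13]
  16. access 74: HIT. Cache (old->new): [74 91 50 13]
  17. access 13: HIT. Cache (old->new): [74 91 50 13]
  18. access 74: HIT. Cache (old->new): [74 91 50 13]
  19. access 51: MISS, evict 74. Cache (old->new): [91 50 13 51]
  20. access 91: HIT. Cache (old->new): [91 50 13 51]
  21. access 74: MISS, evict 91. Cache (old->new): [50 13 51 74]
  22. access 13: HIT. Cache (old->new): [50 13 51 74]
  23. access 74: HIT. Cache (old->new): [50 13 51 74]
  24. access 71: MISS, evict 50. Cache (old->new): [13 51 74 71]
  25. access 74: HIT. Cache (old->new): [13 51 74 71]
  26. access 74: HIT. Cache (old->new): [13 51 74 71]
  27. access 71: HIT. Cache (old->new): [13 51 74 71]
  28. access 71: HIT. Cache (old->new): [13 51 74 71]
  29. access 66: MISS, evict 13. Cache (old->new): [51 74 71 66]
Total: 19 hits, 10 misses, 6 evictions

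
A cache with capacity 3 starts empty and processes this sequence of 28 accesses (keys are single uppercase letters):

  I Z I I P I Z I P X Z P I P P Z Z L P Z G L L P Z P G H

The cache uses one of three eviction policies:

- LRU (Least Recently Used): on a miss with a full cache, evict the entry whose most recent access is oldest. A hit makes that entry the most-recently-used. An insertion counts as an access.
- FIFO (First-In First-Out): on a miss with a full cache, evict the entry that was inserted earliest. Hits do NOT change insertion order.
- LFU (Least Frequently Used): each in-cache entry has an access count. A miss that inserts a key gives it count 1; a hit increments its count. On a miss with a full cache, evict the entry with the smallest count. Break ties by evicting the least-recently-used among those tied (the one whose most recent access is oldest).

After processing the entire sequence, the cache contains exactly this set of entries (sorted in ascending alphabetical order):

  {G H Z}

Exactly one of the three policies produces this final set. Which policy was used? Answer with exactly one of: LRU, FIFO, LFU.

Answer: FIFO

Derivation:
Simulating under each policy and comparing final sets:
  LRU: final set = {G H P} -> differs
  FIFO: final set = {G H Z} -> MATCHES target
  LFU: final set = {H I P} -> differs
Only FIFO produces the target set.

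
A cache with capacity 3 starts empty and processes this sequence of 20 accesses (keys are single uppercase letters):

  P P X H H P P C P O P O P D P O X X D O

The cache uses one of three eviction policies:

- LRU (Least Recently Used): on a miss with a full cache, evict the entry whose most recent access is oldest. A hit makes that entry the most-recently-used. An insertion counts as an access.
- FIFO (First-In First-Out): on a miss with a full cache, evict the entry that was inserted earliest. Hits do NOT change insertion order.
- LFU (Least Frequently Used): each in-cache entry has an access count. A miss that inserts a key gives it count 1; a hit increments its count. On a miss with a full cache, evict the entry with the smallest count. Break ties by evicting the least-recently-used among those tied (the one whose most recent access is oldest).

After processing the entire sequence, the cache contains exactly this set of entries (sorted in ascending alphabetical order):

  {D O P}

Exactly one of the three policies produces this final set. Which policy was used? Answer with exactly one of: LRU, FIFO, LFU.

Answer: LFU

Derivation:
Simulating under each policy and comparing final sets:
  LRU: final set = {D O X} -> differs
  FIFO: final set = {D O X} -> differs
  LFU: final set = {D O P} -> MATCHES target
Only LFU produces the target set.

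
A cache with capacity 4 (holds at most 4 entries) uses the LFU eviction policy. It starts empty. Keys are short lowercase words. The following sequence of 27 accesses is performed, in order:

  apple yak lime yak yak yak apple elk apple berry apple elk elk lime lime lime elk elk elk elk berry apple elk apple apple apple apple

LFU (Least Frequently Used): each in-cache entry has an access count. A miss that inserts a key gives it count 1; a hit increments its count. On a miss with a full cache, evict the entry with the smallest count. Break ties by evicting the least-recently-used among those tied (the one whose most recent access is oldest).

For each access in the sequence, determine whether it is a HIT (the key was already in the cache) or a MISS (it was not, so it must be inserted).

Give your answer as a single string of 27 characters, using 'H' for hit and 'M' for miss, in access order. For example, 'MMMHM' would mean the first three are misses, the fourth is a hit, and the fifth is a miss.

Answer: MMMHHHHMHMHHHMHHHHHHMHHHHHH

Derivation:
LFU simulation (capacity=4):
  1. access apple: MISS. Cache: [apple(c=1)]
  2. access yak: MISS. Cache: [apple(c=1) yak(c=1)]
  3. access lime: MISS. Cache: [apple(c=1) yak(c=1) lime(c=1)]
  4. access yak: HIT, count now 2. Cache: [apple(c=1) lime(c=1) yak(c=2)]
  5. access yak: HIT, count now 3. Cache: [apple(c=1) lime(c=1) yak(c=3)]
  6. access yak: HIT, count now 4. Cache: [apple(c=1) lime(c=1) yak(c=4)]
  7. access apple: HIT, count now 2. Cache: [lime(c=1) apple(c=2) yak(c=4)]
  8. access elk: MISS. Cache: [lime(c=1) elk(c=1) apple(c=2) yak(c=4)]
  9. access apple: HIT, count now 3. Cache: [lime(c=1) elk(c=1) apple(c=3) yak(c=4)]
  10. access berry: MISS, evict lime(c=1). Cache: [elk(c=1) berry(c=1) apple(c=3) yak(c=4)]
  11. access apple: HIT, count now 4. Cache: [elk(c=1) berry(c=1) yak(c=4) apple(c=4)]
  12. access elk: HIT, count now 2. Cache: [berry(c=1) elk(c=2) yak(c=4) apple(c=4)]
  13. access elk: HIT, count now 3. Cache: [berry(c=1) elk(c=3) yak(c=4) apple(c=4)]
  14. access lime: MISS, evict berry(c=1). Cache: [lime(c=1) elk(c=3) yak(c=4) apple(c=4)]
  15. access lime: HIT, count now 2. Cache: [lime(c=2) elk(c=3) yak(c=4) apple(c=4)]
  16. access lime: HIT, count now 3. Cache: [elk(c=3) lime(c=3) yak(c=4) apple(c=4)]
  17. access elk: HIT, count now 4. Cache: [lime(c=3) yak(c=4) apple(c=4) elk(c=4)]
  18. access elk: HIT, count now 5. Cache: [lime(c=3) yak(c=4) apple(c=4) elk(c=5)]
  19. access elk: HIT, count now 6. Cache: [lime(c=3) yak(c=4) apple(c=4) elk(c=6)]
  20. access elk: HIT, count now 7. Cache: [lime(c=3) yak(c=4) apple(c=4) elk(c=7)]
  21. access berry: MISS, evict lime(c=3). Cache: [berry(c=1) yak(c=4) apple(c=4) elk(c=7)]
  22. access apple: HIT, count now 5. Cache: [berry(c=1) yak(c=4) apple(c=5) elk(c=7)]
  23. access elk: HIT, count now 8. Cache: [berry(c=1) yak(c=4) apple(c=5) elk(c=8)]
  24. access apple: HIT, count now 6. Cache: [berry(c=1) yak(c=4) apple(c=6) elk(c=8)]
  25. access apple: HIT, count now 7. Cache: [berry(c=1) yak(c=4) apple(c=7) elk(c=8)]
  26. access apple: HIT, count now 8. Cache: [berry(c=1) yak(c=4) elk(c=8) apple(c=8)]
  27. access apple: HIT, count now 9. Cache: [berry(c=1) yak(c=4) elk(c=8) apple(c=9)]
Total: 20 hits, 7 misses, 3 evictions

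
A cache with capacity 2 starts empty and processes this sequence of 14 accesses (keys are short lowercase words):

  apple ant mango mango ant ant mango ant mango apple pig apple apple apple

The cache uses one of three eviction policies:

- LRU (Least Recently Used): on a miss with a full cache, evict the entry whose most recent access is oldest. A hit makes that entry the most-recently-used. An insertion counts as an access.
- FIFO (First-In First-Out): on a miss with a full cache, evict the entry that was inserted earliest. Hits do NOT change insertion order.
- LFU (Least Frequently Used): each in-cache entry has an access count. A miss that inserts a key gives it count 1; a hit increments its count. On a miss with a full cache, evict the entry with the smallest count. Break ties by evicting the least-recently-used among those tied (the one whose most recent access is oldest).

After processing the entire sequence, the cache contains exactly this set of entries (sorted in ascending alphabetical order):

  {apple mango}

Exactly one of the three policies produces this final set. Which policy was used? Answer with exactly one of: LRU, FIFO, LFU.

Simulating under each policy and comparing final sets:
  LRU: final set = {apple pig} -> differs
  FIFO: final set = {apple pig} -> differs
  LFU: final set = {apple mango} -> MATCHES target
Only LFU produces the target set.

Answer: LFU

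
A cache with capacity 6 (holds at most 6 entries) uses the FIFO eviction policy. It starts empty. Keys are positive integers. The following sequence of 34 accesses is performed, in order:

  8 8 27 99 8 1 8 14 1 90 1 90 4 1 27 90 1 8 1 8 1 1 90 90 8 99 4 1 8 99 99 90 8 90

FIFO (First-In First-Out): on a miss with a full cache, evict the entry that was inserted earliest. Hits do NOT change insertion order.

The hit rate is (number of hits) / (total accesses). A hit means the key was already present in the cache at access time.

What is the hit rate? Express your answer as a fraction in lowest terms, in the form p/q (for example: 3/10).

FIFO simulation (capacity=6):
  1. access 8: MISS. Cache (old->new): [8]
  2. access 8: HIT. Cache (old->new): [8]
  3. access 27: MISS. Cache (old->new): [8 27]
  4. access 99: MISS. Cache (old->new): [8 27 99]
  5. access 8: HIT. Cache (old->new): [8 27 99]
  6. access 1: MISS. Cache (old->new): [8 27 99 1]
  7. access 8: HIT. Cache (old->new): [8 27 99 1]
  8. access 14: MISS. Cache (old->new): [8 27 99 1 14]
  9. access 1: HIT. Cache (old->new): [8 27 99 1 14]
  10. access 90: MISS. Cache (old->new): [8 27 99 1 14 90]
  11. access 1: HIT. Cache (old->new): [8 27 99 1 14 90]
  12. access 90: HIT. Cache (old->new): [8 27 99 1 14 90]
  13. access 4: MISS, evict 8. Cache (old->new): [27 99 1 14 90 4]
  14. access 1: HIT. Cache (old->new): [27 99 1 14 90 4]
  15. access 27: HIT. Cache (old->new): [27 99 1 14 90 4]
  16. access 90: HIT. Cache (old->new): [27 99 1 14 90 4]
  17. access 1: HIT. Cache (old->new): [27 99 1 14 90 4]
  18. access 8: MISS, evict 27. Cache (old->new): [99 1 14 90 4 8]
  19. access 1: HIT. Cache (old->new): [99 1 14 90 4 8]
  20. access 8: HIT. Cache (old->new): [99 1 14 90 4 8]
  21. access 1: HIT. Cache (old->new): [99 1 14 90 4 8]
  22. access 1: HIT. Cache (old->new): [99 1 14 90 4 8]
  23. access 90: HIT. Cache (old->new): [99 1 14 90 4 8]
  24. access 90: HIT. Cache (old->new): [99 1 14 90 4 8]
  25. access 8: HIT. Cache (old->new): [99 1 14 90 4 8]
  26. access 99: HIT. Cache (old->new): [99 1 14 90 4 8]
  27. access 4: HIT. Cache (old->new): [99 1 14 90 4 8]
  28. access 1: HIT. Cache (old->new): [99 1 14 90 4 8]
  29. access 8: HIT. Cache (old->new): [99 1 14 90 4 8]
  30. access 99: HIT. Cache (old->new): [99 1 14 90 4 8]
  31. access 99: HIT. Cache (old->new): [99 1 14 90 4 8]
  32. access 90: HIT. Cache (old->new): [99 1 14 90 4 8]
  33. access 8: HIT. Cache (old->new): [99 1 14 90 4 8]
  34. access 90: HIT. Cache (old->new): [99 1 14 90 4 8]
Total: 26 hits, 8 misses, 2 evictions

Hit rate = 26/34 = 13/17

Answer: 13/17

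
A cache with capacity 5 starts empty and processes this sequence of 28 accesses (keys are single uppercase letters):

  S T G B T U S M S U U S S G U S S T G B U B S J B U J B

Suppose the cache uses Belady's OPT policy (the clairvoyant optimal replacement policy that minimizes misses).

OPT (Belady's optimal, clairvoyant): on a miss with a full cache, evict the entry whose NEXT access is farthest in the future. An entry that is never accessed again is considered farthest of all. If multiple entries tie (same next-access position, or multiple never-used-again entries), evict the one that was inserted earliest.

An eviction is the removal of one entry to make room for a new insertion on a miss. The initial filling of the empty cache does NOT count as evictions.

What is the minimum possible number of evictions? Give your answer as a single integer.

Answer: 3

Derivation:
OPT (Belady) simulation (capacity=5):
  1. access S: MISS. Cache: [S]
  2. access T: MISS. Cache: [S T]
  3. access G: MISS. Cache: [S T G]
  4. access B: MISS. Cache: [S T G B]
  5. access T: HIT. Next use of T: step 18. Cache: [S T G B]
  6. access U: MISS. Cache: [S T G B U]
  7. access S: HIT. Next use of S: step 9. Cache: [S T G B U]
  8. access M: MISS, evict B (next use: step 20). Cache: [S T G U M]
  9. access S: HIT. Next use of S: step 12. Cache: [S T G U M]
  10. access U: HIT. Next use of U: step 11. Cache: [S T G U M]
  11. access U: HIT. Next use of U: step 15. Cache: [S T G U M]
  12. access S: HIT. Next use of S: step 13. Cache: [S T G U M]
  13. access S: HIT. Next use of S: step 16. Cache: [S T G U M]
  14. access G: HIT. Next use of G: step 19. Cache: [S T G U M]
  15. access U: HIT. Next use of U: step 21. Cache: [S T G U M]
  16. access S: HIT. Next use of S: step 17. Cache: [S T G U M]
  17. access S: HIT. Next use of S: step 23. Cache: [S T G U M]
  18. access T: HIT. Next use of T: never. Cache: [S T G U M]
  19. access G: HIT. Next use of G: never. Cache: [S T G U M]
  20. access B: MISS, evict T (next use: never). Cache: [S G U M B]
  21. access U: HIT. Next use of U: step 26. Cache: [S G U M B]
  22. access B: HIT. Next use of B: step 25. Cache: [S G U M B]
  23. access S: HIT. Next use of S: never. Cache: [S G U M B]
  24. access J: MISS, evict S (next use: never). Cache: [G U M B J]
  25. access B: HIT. Next use of B: step 28. Cache: [G U M B J]
  26. access U: HIT. Next use of U: never. Cache: [G U M B J]
  27. access J: HIT. Next use of J: never. Cache: [G U M B J]
  28. access B: HIT. Next use of B: never. Cache: [G U M B J]
Total: 20 hits, 8 misses, 3 evictions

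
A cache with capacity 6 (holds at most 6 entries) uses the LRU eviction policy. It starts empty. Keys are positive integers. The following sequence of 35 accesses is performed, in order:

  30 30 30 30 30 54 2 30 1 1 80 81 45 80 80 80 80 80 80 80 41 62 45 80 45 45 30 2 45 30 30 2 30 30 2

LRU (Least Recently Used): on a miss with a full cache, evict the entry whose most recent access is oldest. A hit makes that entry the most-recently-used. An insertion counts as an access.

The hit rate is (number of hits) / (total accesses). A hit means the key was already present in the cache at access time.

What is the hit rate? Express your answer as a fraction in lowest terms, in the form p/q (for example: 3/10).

LRU simulation (capacity=6):
  1. access 30: MISS. Cache (LRU->MRU): [30]
  2. access 30: HIT. Cache (LRU->MRU): [30]
  3. access 30: HIT. Cache (LRU->MRU): [30]
  4. access 30: HIT. Cache (LRU->MRU): [30]
  5. access 30: HIT. Cache (LRU->MRU): [30]
  6. access 54: MISS. Cache (LRU->MRU): [30 54]
  7. access 2: MISS. Cache (LRU->MRU): [30 54 2]
  8. access 30: HIT. Cache (LRU->MRU): [54 2 30]
  9. access 1: MISS. Cache (LRU->MRU): [54 2 30 1]
  10. access 1: HIT. Cache (LRU->MRU): [54 2 30 1]
  11. access 80: MISS. Cache (LRU->MRU): [54 2 30 1 80]
  12. access 81: MISS. Cache (LRU->MRU): [54 2 30 1 80 81]
  13. access 45: MISS, evict 54. Cache (LRU->MRU): [2 30 1 80 81 45]
  14. access 80: HIT. Cache (LRU->MRU): [2 30 1 81 45 80]
  15. access 80: HIT. Cache (LRU->MRU): [2 30 1 81 45 80]
  16. access 80: HIT. Cache (LRU->MRU): [2 30 1 81 45 80]
  17. access 80: HIT. Cache (LRU->MRU): [2 30 1 81 45 80]
  18. access 80: HIT. Cache (LRU->MRU): [2 30 1 81 45 80]
  19. access 80: HIT. Cache (LRU->MRU): [2 30 1 81 45 80]
  20. access 80: HIT. Cache (LRU->MRU): [2 30 1 81 45 80]
  21. access 41: MISS, evict 2. Cache (LRU->MRU): [30 1 81 45 80 41]
  22. access 62: MISS, evict 30. Cache (LRU->MRU): [1 81 45 80 41 62]
  23. access 45: HIT. Cache (LRU->MRU): [1 81 80 41 62 45]
  24. access 80: HIT. Cache (LRU->MRU): [1 81 41 62 45 80]
  25. access 45: HIT. Cache (LRU->MRU): [1 81 41 62 80 45]
  26. access 45: HIT. Cache (LRU->MRU): [1 81 41 62 80 45]
  27. access 30: MISS, evict 1. Cache (LRU->MRU): [81 41 62 80 45 30]
  28. access 2: MISS, evict 81. Cache (LRU->MRU): [41 62 80 45 30 2]
  29. access 45: HIT. Cache (LRU->MRU): [41 62 80 30 2 45]
  30. access 30: HIT. Cache (LRU->MRU): [41 62 80 2 45 30]
  31. access 30: HIT. Cache (LRU->MRU): [41 62 80 2 45 30]
  32. access 2: HIT. Cache (LRU->MRU): [41 62 80 45 30 2]
  33. access 30: HIT. Cache (LRU->MRU): [41 62 80 45 2 30]
  34. access 30: HIT. Cache (LRU->MRU): [41 62 80 45 2 30]
  35. access 2: HIT. Cache (LRU->MRU): [41 62 80 45 30 2]
Total: 24 hits, 11 misses, 5 evictions

Hit rate = 24/35

Answer: 24/35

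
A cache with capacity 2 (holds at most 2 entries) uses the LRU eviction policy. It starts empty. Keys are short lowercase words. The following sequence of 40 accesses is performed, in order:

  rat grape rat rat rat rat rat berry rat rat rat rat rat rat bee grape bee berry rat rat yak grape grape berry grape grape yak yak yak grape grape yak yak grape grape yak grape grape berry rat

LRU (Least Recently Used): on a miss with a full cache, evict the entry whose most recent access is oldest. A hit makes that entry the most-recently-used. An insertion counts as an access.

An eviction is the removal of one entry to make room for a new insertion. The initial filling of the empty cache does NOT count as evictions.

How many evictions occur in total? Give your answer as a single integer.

Answer: 11

Derivation:
LRU simulation (capacity=2):
  1. access rat: MISS. Cache (LRU->MRU): [rat]
  2. access grape: MISS. Cache (LRU->MRU): [rat grape]
  3. access rat: HIT. Cache (LRU->MRU): [grape rat]
  4. access rat: HIT. Cache (LRU->MRU): [grape rat]
  5. access rat: HIT. Cache (LRU->MRU): [grape rat]
  6. access rat: HIT. Cache (LRU->MRU): [grape rat]
  7. access rat: HIT. Cache (LRU->MRU): [grape rat]
  8. access berry: MISS, evict grape. Cache (LRU->MRU): [rat berry]
  9. access rat: HIT. Cache (LRU->MRU): [berry rat]
  10. access rat: HIT. Cache (LRU->MRU): [berry rat]
  11. access rat: HIT. Cache (LRU->MRU): [berry rat]
  12. access rat: HIT. Cache (LRU->MRU): [berry rat]
  13. access rat: HIT. Cache (LRU->MRU): [berry rat]
  14. access rat: HIT. Cache (LRU->MRU): [berry rat]
  15. access bee: MISS, evict berry. Cache (LRU->MRU): [rat bee]
  16. access grape: MISS, evict rat. Cache (LRU->MRU): [bee grape]
  17. access bee: HIT. Cache (LRU->MRU): [grape bee]
  18. access berry: MISS, evict grape. Cache (LRU->MRU): [bee berry]
  19. access rat: MISS, evict bee. Cache (LRU->MRU): [berry rat]
  20. access rat: HIT. Cache (LRU->MRU): [berry rat]
  21. access yak: MISS, evict berry. Cache (LRU->MRU): [rat yak]
  22. access grape: MISS, evict rat. Cache (LRU->MRU): [yak grape]
  23. access grape: HIT. Cache (LRU->MRU): [yak grape]
  24. access berry: MISS, evict yak. Cache (LRU->MRU): [grape berry]
  25. access grape: HIT. Cache (LRU->MRU): [berry grape]
  26. access grape: HIT. Cache (LRU->MRU): [berry grape]
  27. access yak: MISS, evict berry. Cache (LRU->MRU): [grape yak]
  28. access yak: HIT. Cache (LRU->MRU): [grape yak]
  29. access yak: HIT. Cache (LRU->MRU): [grape yak]
  30. access grape: HIT. Cache (LRU->MRU): [yak grape]
  31. access grape: HIT. Cache (LRU->MRU): [yak grape]
  32. access yak: HIT. Cache (LRU->MRU): [grape yak]
  33. access yak: HIT. Cache (LRU->MRU): [grape yak]
  34. access grape: HIT. Cache (LRU->MRU): [yak grape]
  35. access grape: HIT. Cache (LRU->MRU): [yak grape]
  36. access yak: HIT. Cache (LRU->MRU): [grape yak]
  37. access grape: HIT. Cache (LRU->MRU): [yak grape]
  38. access grape: HIT. Cache (LRU->MRU): [yak grape]
  39. access berry: MISS, evict yak. Cache (LRU->MRU): [grape berry]
  40. access rat: MISS, evict grape. Cache (LRU->MRU): [berry rat]
Total: 27 hits, 13 misses, 11 evictions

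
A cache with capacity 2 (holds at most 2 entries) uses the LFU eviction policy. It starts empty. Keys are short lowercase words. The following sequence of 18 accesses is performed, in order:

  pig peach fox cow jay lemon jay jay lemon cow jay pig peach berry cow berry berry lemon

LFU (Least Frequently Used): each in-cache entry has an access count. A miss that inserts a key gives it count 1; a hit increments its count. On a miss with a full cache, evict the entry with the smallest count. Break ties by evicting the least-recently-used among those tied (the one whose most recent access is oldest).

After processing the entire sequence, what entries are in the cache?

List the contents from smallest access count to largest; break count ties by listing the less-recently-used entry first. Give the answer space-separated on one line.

LFU simulation (capacity=2):
  1. access pig: MISS. Cache: [pig(c=1)]
  2. access peach: MISS. Cache: [pig(c=1) peach(c=1)]
  3. access fox: MISS, evict pig(c=1). Cache: [peach(c=1) fox(c=1)]
  4. access cow: MISS, evict peach(c=1). Cache: [fox(c=1) cow(c=1)]
  5. access jay: MISS, evict fox(c=1). Cache: [cow(c=1) jay(c=1)]
  6. access lemon: MISS, evict cow(c=1). Cache: [jay(c=1) lemon(c=1)]
  7. access jay: HIT, count now 2. Cache: [lemon(c=1) jay(c=2)]
  8. access jay: HIT, count now 3. Cache: [lemon(c=1) jay(c=3)]
  9. access lemon: HIT, count now 2. Cache: [lemon(c=2) jay(c=3)]
  10. access cow: MISS, evict lemon(c=2). Cache: [cow(c=1) jay(c=3)]
  11. access jay: HIT, count now 4. Cache: [cow(c=1) jay(c=4)]
  12. access pig: MISS, evict cow(c=1). Cache: [pig(c=1) jay(c=4)]
  13. access peach: MISS, evict pig(c=1). Cache: [peach(c=1) jay(c=4)]
  14. access berry: MISS, evict peach(c=1). Cache: [berry(c=1) jay(c=4)]
  15. access cow: MISS, evict berry(c=1). Cache: [cow(c=1) jay(c=4)]
  16. access berry: MISS, evict cow(c=1). Cache: [berry(c=1) jay(c=4)]
  17. access berry: HIT, count now 2. Cache: [berry(c=2) jay(c=4)]
  18. access lemon: MISS, evict berry(c=2). Cache: [lemon(c=1) jay(c=4)]
Total: 5 hits, 13 misses, 11 evictions

Answer: lemon jay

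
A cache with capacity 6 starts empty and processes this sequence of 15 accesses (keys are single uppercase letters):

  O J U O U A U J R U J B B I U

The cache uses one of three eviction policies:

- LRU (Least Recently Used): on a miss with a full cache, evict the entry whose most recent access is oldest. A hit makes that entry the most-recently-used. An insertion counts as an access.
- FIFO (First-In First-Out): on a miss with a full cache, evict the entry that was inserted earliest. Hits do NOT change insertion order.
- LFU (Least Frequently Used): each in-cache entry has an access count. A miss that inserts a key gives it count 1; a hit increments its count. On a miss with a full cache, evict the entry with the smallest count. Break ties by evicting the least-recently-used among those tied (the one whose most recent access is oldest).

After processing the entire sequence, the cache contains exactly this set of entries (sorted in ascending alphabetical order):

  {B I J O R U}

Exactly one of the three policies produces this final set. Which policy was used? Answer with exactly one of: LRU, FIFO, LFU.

Simulating under each policy and comparing final sets:
  LRU: final set = {A B I J R U} -> differs
  FIFO: final set = {A B I J R U} -> differs
  LFU: final set = {B I J O R U} -> MATCHES target
Only LFU produces the target set.

Answer: LFU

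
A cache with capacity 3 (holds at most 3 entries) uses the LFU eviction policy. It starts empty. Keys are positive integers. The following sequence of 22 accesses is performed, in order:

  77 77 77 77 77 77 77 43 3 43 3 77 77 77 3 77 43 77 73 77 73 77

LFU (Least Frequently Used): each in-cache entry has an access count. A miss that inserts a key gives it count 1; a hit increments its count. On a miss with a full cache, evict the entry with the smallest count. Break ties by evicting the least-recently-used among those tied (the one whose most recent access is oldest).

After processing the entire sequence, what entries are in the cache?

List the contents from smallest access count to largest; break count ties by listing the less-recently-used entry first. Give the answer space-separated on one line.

LFU simulation (capacity=3):
  1. access 77: MISS. Cache: [77(c=1)]
  2. access 77: HIT, count now 2. Cache: [77(c=2)]
  3. access 77: HIT, count now 3. Cache: [77(c=3)]
  4. access 77: HIT, count now 4. Cache: [77(c=4)]
  5. access 77: HIT, count now 5. Cache: [77(c=5)]
  6. access 77: HIT, count now 6. Cache: [77(c=6)]
  7. access 77: HIT, count now 7. Cache: [77(c=7)]
  8. access 43: MISS. Cache: [43(c=1) 77(c=7)]
  9. access 3: MISS. Cache: [43(c=1) 3(c=1) 77(c=7)]
  10. access 43: HIT, count now 2. Cache: [3(c=1) 43(c=2) 77(c=7)]
  11. access 3: HIT, count now 2. Cache: [43(c=2) 3(c=2) 77(c=7)]
  12. access 77: HIT, count now 8. Cache: [43(c=2) 3(c=2) 77(c=8)]
  13. access 77: HIT, count now 9. Cache: [43(c=2) 3(c=2) 77(c=9)]
  14. access 77: HIT, count now 10. Cache: [43(c=2) 3(c=2) 77(c=10)]
  15. access 3: HIT, count now 3. Cache: [43(c=2) 3(c=3) 77(c=10)]
  16. access 77: HIT, count now 11. Cache: [43(c=2) 3(c=3) 77(c=11)]
  17. access 43: HIT, count now 3. Cache: [3(c=3) 43(c=3) 77(c=11)]
  18. access 77: HIT, count now 12. Cache: [3(c=3) 43(c=3) 77(c=12)]
  19. access 73: MISS, evict 3(c=3). Cache: [73(c=1) 43(c=3) 77(c=12)]
  20. access 77: HIT, count now 13. Cache: [73(c=1) 43(c=3) 77(c=13)]
  21. access 73: HIT, count now 2. Cache: [73(c=2) 43(c=3) 77(c=13)]
  22. access 77: HIT, count now 14. Cache: [73(c=2) 43(c=3) 77(c=14)]
Total: 18 hits, 4 misses, 1 evictions

Answer: 73 43 77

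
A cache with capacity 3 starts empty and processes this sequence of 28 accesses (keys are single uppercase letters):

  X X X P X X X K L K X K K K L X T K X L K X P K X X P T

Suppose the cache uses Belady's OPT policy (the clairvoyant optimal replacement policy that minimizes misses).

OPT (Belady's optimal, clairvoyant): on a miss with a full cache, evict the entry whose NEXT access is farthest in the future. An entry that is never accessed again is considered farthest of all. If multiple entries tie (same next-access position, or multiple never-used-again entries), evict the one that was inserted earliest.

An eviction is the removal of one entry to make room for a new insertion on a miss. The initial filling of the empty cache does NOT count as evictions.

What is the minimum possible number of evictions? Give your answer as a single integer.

OPT (Belady) simulation (capacity=3):
  1. access X: MISS. Cache: [X]
  2. access X: HIT. Next use of X: step 3. Cache: [X]
  3. access X: HIT. Next use of X: step 5. Cache: [X]
  4. access P: MISS. Cache: [X P]
  5. access X: HIT. Next use of X: step 6. Cache: [X P]
  6. access X: HIT. Next use of X: step 7. Cache: [X P]
  7. access X: HIT. Next use of X: step 11. Cache: [X P]
  8. access K: MISS. Cache: [X P K]
  9. access L: MISS, evict P (next use: step 23). Cache: [X K L]
  10. access K: HIT. Next use of K: step 12. Cache: [X K L]
  11. access X: HIT. Next use of X: step 16. Cache: [X K L]
  12. access K: HIT. Next use of K: step 13. Cache: [X K L]
  13. access K: HIT. Next use of K: step 14. Cache: [X K L]
  14. access K: HIT. Next use of K: step 18. Cache: [X K L]
  15. access L: HIT. Next use of L: step 20. Cache: [X K L]
  16. access X: HIT. Next use of X: step 19. Cache: [X K L]
  17. access T: MISS, evict L (next use: step 20). Cache: [X K T]
  18. access K: HIT. Next use of K: step 21. Cache: [X K T]
  19. access X: HIT. Next use of X: step 22. Cache: [X K T]
  20. access L: MISS, evict T (next use: step 28). Cache: [X K L]
  21. access K: HIT. Next use of K: step 24. Cache: [X K L]
  22. access X: HIT. Next use of X: step 25. Cache: [X K L]
  23. access P: MISS, evict L (next use: never). Cache: [X K P]
  24. access K: HIT. Next use of K: never. Cache: [X K P]
  25. access X: HIT. Next use of X: step 26. Cache: [X K P]
  26. access X: HIT. Next use of X: never. Cache: [X K P]
  27. access P: HIT. Next use of P: never. Cache: [X K P]
  28. access T: MISS, evict X (next use: never). Cache: [K P T]
Total: 20 hits, 8 misses, 5 evictions

Answer: 5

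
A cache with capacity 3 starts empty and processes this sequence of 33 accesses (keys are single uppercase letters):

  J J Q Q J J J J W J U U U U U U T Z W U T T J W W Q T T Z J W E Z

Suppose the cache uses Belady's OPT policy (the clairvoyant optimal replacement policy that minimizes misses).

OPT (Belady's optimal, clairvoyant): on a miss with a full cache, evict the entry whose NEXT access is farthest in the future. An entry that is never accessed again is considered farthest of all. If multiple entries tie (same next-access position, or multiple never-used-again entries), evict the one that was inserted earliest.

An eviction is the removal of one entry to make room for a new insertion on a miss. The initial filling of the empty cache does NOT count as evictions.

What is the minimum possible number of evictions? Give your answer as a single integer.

Answer: 9

Derivation:
OPT (Belady) simulation (capacity=3):
  1. access J: MISS. Cache: [J]
  2. access J: HIT. Next use of J: step 5. Cache: [J]
  3. access Q: MISS. Cache: [J Q]
  4. access Q: HIT. Next use of Q: step 26. Cache: [J Q]
  5. access J: HIT. Next use of J: step 6. Cache: [J Q]
  6. access J: HIT. Next use of J: step 7. Cache: [J Q]
  7. access J: HIT. Next use of J: step 8. Cache: [J Q]
  8. access J: HIT. Next use of J: step 10. Cache: [J Q]
  9. access W: MISS. Cache: [J Q W]
  10. access J: HIT. Next use of J: step 23. Cache: [J Q W]
  11. access U: MISS, evict Q (next use: step 26). Cache: [J W U]
  12. access U: HIT. Next use of U: step 13. Cache: [J W U]
  13. access U: HIT. Next use of U: step 14. Cache: [J W U]
  14. access U: HIT. Next use of U: step 15. Cache: [J W U]
  15. access U: HIT. Next use of U: step 16. Cache: [J W U]
  16. access U: HIT. Next use of U: step 20. Cache: [J W U]
  17. access T: MISS, evict J (next use: step 23). Cache: [W U T]
  18. access Z: MISS, evict T (next use: step 21). Cache: [W U Z]
  19. access W: HIT. Next use of W: step 24. Cache: [W U Z]
  20. access U: HIT. Next use of U: never. Cache: [W U Z]
  21. access T: MISS, evict U (next use: never). Cache: [W Z T]
  22. access T: HIT. Next use of T: step 27. Cache: [W Z T]
  23. access J: MISS, evict Z (next use: step 29). Cache: [W T J]
  24. access W: HIT. Next use of W: step 25. Cache: [W T J]
  25. access W: HIT. Next use of W: step 31. Cache: [W T J]
  26. access Q: MISS, evict W (next use: step 31). Cache: [T J Q]
  27. access T: HIT. Next use of T: step 28. Cache: [T J Q]
  28. access T: HIT. Next use of T: never. Cache: [T J Q]
  29. access Z: MISS, evict T (next use: never). Cache: [J Q Z]
  30. access J: HIT. Next use of J: never. Cache: [J Q Z]
  31. access W: MISS, evict J (next use: never). Cache: [Q Z W]
  32. access E: MISS, evict Q (next use: never). Cache: [Z W E]
  33. access Z: HIT. Next use of Z: never. Cache: [Z W E]
Total: 21 hits, 12 misses, 9 evictions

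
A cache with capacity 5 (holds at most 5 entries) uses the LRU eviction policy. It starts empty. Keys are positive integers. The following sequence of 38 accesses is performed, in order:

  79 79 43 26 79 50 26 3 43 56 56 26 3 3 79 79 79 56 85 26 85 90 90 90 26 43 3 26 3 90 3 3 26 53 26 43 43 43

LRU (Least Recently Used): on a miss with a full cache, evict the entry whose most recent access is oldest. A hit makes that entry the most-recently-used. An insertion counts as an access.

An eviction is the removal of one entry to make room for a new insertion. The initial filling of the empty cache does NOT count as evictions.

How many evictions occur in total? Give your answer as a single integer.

Answer: 7

Derivation:
LRU simulation (capacity=5):
  1. access 79: MISS. Cache (LRU->MRU): [79]
  2. access 79: HIT. Cache (LRU->MRU): [79]
  3. access 43: MISS. Cache (LRU->MRU): [79 43]
  4. access 26: MISS. Cache (LRU->MRU): [79 43 26]
  5. access 79: HIT. Cache (LRU->MRU): [43 26 79]
  6. access 50: MISS. Cache (LRU->MRU): [43 26 79 50]
  7. access 26: HIT. Cache (LRU->MRU): [43 79 50 26]
  8. access 3: MISS. Cache (LRU->MRU): [43 79 50 26 3]
  9. access 43: HIT. Cache (LRU->MRU): [79 50 26 3 43]
  10. access 56: MISS, evict 79. Cache (LRU->MRU): [50 26 3 43 56]
  11. access 56: HIT. Cache (LRU->MRU): [50 26 3 43 56]
  12. access 26: HIT. Cache (LRU->MRU): [50 3 43 56 26]
  13. access 3: HIT. Cache (LRU->MRU): [50 43 56 26 3]
  14. access 3: HIT. Cache (LRU->MRU): [50 43 56 26 3]
  15. access 79: MISS, evict 50. Cache (LRU->MRU): [43 56 26 3 79]
  16. access 79: HIT. Cache (LRU->MRU): [43 56 26 3 79]
  17. access 79: HIT. Cache (LRU->MRU): [43 56 26 3 79]
  18. access 56: HIT. Cache (LRU->MRU): [43 26 3 79 56]
  19. access 85: MISS, evict 43. Cache (LRU->MRU): [26 3 79 56 85]
  20. access 26: HIT. Cache (LRU->MRU): [3 79 56 85 26]
  21. access 85: HIT. Cache (LRU->MRU): [3 79 56 26 85]
  22. access 90: MISS, evict 3. Cache (LRU->MRU): [79 56 26 85 90]
  23. access 90: HIT. Cache (LRU->MRU): [79 56 26 85 90]
  24. access 90: HIT. Cache (LRU->MRU): [79 56 26 85 90]
  25. access 26: HIT. Cache (LRU->MRU): [79 56 85 90 26]
  26. access 43: MISS, evict 79. Cache (LRU->MRU): [56 85 90 26 43]
  27. access 3: MISS, evict 56. Cache (LRU->MRU): [85 90 26 43 3]
  28. access 26: HIT. Cache (LRU->MRU): [85 90 43 3 26]
  29. access 3: HIT. Cache (LRU->MRU): [85 90 43 26 3]
  30. access 90: HIT. Cache (LRU->MRU): [85 43 26 3 90]
  31. access 3: HIT. Cache (LRU->MRU): [85 43 26 90 3]
  32. access 3: HIT. Cache (LRU->MRU): [85 43 26 90 3]
  33. access 26: HIT. Cache (LRU->MRU): [85 43 90 3 26]
  34. access 53: MISS, evict 85. Cache (LRU->MRU): [43 90 3 26 53]
  35. access 26: HIT. Cache (LRU->MRU): [43 90 3 53 26]
  36. access 43: HIT. Cache (LRU->MRU): [90 3 53 26 43]
  37. access 43: HIT. Cache (LRU->MRU): [90 3 53 26 43]
  38. access 43: HIT. Cache (LRU->MRU): [90 3 53 26 43]
Total: 26 hits, 12 misses, 7 evictions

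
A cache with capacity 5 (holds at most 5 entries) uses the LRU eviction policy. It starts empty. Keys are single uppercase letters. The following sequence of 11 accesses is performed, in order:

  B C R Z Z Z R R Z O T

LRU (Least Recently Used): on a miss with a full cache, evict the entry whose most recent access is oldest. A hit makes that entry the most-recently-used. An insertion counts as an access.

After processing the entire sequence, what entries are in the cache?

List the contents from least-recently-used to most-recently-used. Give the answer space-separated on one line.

Answer: C R Z O T

Derivation:
LRU simulation (capacity=5):
  1. access B: MISS. Cache (LRU->MRU): [B]
  2. access C: MISS. Cache (LRU->MRU): [B C]
  3. access R: MISS. Cache (LRU->MRU): [B C R]
  4. access Z: MISS. Cache (LRU->MRU): [B C R Z]
  5. access Z: HIT. Cache (LRU->MRU): [B C R Z]
  6. access Z: HIT. Cache (LRU->MRU): [B C R Z]
  7. access R: HIT. Cache (LRU->MRU): [B C Z R]
  8. access R: HIT. Cache (LRU->MRU): [B C Z R]
  9. access Z: HIT. Cache (LRU->MRU): [B C R Z]
  10. access O: MISS. Cache (LRU->MRU): [B C R Z O]
  11. access T: MISS, evict B. Cache (LRU->MRU): [C R Z O T]
Total: 5 hits, 6 misses, 1 evictions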